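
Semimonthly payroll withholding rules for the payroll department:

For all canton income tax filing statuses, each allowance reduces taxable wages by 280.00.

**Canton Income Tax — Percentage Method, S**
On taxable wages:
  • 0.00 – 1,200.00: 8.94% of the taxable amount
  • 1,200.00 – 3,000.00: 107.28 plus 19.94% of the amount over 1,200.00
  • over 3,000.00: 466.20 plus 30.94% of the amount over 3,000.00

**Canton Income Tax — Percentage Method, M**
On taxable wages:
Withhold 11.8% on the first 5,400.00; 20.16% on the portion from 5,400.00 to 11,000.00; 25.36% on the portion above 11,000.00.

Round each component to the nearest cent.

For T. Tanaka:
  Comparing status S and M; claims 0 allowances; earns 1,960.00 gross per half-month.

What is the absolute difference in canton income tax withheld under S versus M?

27.54

Canton Income Tax (S): taxable = 1,960.00
  107.28 + 19.94% × (1,960.00 − 1,200.00) = 107.28 + 19.94% × 760.00 = 258.82
Canton Income Tax (M): taxable = 1,960.00
  11.8% × 1,960.00 = 231.28
Difference: |258.82 − 231.28| = 27.54 (higher under S)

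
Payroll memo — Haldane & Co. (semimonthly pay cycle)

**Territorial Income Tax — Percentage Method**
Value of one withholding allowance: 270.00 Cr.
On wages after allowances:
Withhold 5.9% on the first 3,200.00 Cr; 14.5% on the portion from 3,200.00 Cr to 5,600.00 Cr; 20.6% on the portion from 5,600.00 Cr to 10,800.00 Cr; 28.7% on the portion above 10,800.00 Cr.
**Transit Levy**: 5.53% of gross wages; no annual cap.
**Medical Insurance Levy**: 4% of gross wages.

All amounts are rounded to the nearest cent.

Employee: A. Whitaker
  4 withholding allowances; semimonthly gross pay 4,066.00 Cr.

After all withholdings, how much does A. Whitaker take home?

Territorial Income Tax: taxable = 4,066.00 Cr − 4×270.00 Cr = 2,986.00 Cr
  5.9% × 2,986.00 Cr = 176.17 Cr
Transit Levy: 5.53% × 4,066.00 Cr = 224.85 Cr
Medical Insurance Levy: 4% × 4,066.00 Cr = 162.64 Cr
Total withheld: 176.17 Cr + 224.85 Cr + 162.64 Cr = 563.66 Cr
Net pay: 4,066.00 Cr − 563.66 Cr = 3,502.34 Cr

3,502.34 Cr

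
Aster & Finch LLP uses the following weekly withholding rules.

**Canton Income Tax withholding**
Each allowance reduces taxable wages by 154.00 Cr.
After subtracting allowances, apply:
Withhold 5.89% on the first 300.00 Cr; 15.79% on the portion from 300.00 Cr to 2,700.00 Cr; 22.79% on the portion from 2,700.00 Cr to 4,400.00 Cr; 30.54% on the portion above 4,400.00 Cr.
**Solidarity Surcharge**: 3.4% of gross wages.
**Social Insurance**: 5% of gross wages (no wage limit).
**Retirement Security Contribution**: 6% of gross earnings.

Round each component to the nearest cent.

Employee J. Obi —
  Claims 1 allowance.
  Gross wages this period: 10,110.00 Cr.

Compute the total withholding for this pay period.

3,936.70 Cr

Canton Income Tax: taxable = 10,110.00 Cr − 1×154.00 Cr = 9,956.00 Cr
  784.06 Cr + 30.54% × (9,956.00 Cr − 4,400.00 Cr) = 784.06 Cr + 30.54% × 5,556.00 Cr = 2,480.86 Cr
Solidarity Surcharge: 3.4% × 10,110.00 Cr = 343.74 Cr
Social Insurance: 5% × 10,110.00 Cr = 505.50 Cr
Retirement Security Contribution: 6% × 10,110.00 Cr = 606.60 Cr
Total: 2,480.86 Cr + 343.74 Cr + 505.50 Cr + 606.60 Cr = 3,936.70 Cr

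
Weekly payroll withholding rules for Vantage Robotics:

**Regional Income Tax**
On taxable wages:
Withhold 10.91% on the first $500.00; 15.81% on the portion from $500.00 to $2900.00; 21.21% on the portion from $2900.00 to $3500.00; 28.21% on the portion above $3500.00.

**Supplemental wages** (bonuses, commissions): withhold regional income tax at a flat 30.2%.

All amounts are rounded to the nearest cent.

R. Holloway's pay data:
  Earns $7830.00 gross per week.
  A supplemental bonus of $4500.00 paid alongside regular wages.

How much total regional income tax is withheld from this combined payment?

$3141.74

Regional Income Tax: taxable = $7830.00
  $561.25 + 28.21% × ($7830.00 − $3500.00) = $561.25 + 28.21% × $4330.00 = $1782.74
Supplemental (30.2% flat on bonus): 30.2% × $4500.00 = $1359.00
Total regional income tax: $1782.74 + $1359.00 = $3141.74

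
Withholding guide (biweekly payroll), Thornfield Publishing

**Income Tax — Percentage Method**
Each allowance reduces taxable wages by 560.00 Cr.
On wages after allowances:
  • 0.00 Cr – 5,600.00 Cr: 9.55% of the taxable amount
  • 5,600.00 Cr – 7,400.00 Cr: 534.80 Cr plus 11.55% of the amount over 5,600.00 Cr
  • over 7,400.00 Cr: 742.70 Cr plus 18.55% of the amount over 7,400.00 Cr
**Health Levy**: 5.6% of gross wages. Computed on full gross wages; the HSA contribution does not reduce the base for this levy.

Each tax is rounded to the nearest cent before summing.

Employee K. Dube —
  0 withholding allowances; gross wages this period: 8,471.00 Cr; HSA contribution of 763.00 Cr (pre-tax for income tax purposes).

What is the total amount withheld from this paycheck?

1,274.21 Cr

Income Tax: taxable = 8,471.00 Cr − 763.00 Cr = 7,708.00 Cr
  742.70 Cr + 18.55% × (7,708.00 Cr − 7,400.00 Cr) = 742.70 Cr + 18.55% × 308.00 Cr = 799.83 Cr
Health Levy: 5.6% × 8,471.00 Cr = 474.38 Cr
Total: 799.83 Cr + 474.38 Cr = 1,274.21 Cr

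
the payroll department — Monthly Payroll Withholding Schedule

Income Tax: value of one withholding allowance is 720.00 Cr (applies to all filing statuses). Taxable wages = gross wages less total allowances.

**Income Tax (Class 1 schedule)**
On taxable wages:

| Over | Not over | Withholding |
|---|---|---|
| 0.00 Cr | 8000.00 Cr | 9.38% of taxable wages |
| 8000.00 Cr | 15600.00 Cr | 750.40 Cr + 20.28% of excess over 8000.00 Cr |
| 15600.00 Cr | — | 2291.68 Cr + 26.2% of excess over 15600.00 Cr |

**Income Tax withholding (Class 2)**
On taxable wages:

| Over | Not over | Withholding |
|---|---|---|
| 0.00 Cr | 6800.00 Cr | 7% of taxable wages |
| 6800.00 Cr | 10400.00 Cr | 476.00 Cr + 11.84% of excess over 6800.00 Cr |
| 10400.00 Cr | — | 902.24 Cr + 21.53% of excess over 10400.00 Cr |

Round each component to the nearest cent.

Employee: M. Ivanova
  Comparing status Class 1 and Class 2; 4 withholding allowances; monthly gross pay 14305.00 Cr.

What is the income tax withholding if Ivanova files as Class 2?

1122.92 Cr

Income Tax (Class 2): taxable = 14305.00 Cr − 4×720.00 Cr = 11425.00 Cr
  902.24 Cr + 21.53% × (11425.00 Cr − 10400.00 Cr) = 902.24 Cr + 21.53% × 1025.00 Cr = 1122.92 Cr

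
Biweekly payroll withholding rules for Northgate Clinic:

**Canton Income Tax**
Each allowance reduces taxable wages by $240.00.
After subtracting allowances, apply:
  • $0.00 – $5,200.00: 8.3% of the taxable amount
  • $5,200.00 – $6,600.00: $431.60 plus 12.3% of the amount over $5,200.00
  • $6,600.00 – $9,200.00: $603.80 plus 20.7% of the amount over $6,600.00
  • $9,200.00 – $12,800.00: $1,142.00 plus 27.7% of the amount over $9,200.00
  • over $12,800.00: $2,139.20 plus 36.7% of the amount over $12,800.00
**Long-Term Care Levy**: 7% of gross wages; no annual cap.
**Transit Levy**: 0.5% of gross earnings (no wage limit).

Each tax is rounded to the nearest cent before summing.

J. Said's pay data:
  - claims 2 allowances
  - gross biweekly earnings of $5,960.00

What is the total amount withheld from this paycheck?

Canton Income Tax: taxable = $5,960.00 − 2×$240.00 = $5,480.00
  $431.60 + 12.3% × ($5,480.00 − $5,200.00) = $431.60 + 12.3% × $280.00 = $466.04
Long-Term Care Levy: 7% × $5,960.00 = $417.20
Transit Levy: 0.5% × $5,960.00 = $29.80
Total: $466.04 + $417.20 + $29.80 = $913.04

$913.04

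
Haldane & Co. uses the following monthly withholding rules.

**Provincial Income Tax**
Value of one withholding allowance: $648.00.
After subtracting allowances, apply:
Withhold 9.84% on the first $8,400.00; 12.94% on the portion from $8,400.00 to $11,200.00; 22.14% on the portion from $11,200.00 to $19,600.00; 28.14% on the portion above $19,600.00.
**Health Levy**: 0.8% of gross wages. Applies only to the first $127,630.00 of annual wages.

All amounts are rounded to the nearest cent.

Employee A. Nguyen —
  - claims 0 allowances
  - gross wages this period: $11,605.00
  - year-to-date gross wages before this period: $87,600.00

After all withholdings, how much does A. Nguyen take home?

$10,233.61

Provincial Income Tax: taxable = $11,605.00
  $1,188.88 + 22.14% × ($11,605.00 − $11,200.00) = $1,188.88 + 22.14% × $405.00 = $1,278.55
Health Levy: 0.8% × $11,605.00 = $92.84
Total withheld: $1,278.55 + $92.84 = $1,371.39
Net pay: $11,605.00 − $1,371.39 = $10,233.61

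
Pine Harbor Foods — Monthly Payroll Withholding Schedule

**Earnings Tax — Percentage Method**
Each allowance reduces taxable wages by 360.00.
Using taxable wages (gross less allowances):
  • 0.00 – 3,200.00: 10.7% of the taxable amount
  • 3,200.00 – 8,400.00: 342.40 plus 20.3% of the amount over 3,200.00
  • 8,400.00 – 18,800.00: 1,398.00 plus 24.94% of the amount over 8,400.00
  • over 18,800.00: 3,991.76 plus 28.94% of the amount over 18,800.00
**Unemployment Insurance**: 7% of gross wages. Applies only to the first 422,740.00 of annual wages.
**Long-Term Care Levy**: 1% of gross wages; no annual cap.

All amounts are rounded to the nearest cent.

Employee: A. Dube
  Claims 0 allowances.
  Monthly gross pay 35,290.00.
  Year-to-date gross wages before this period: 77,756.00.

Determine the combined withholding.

Earnings Tax: taxable = 35,290.00
  3,991.76 + 28.94% × (35,290.00 − 18,800.00) = 3,991.76 + 28.94% × 16,490.00 = 8,763.97
Unemployment Insurance: 7% × 35,290.00 = 2,470.30
Long-Term Care Levy: 1% × 35,290.00 = 352.90
Total: 8,763.97 + 2,470.30 + 352.90 = 11,587.17

11,587.17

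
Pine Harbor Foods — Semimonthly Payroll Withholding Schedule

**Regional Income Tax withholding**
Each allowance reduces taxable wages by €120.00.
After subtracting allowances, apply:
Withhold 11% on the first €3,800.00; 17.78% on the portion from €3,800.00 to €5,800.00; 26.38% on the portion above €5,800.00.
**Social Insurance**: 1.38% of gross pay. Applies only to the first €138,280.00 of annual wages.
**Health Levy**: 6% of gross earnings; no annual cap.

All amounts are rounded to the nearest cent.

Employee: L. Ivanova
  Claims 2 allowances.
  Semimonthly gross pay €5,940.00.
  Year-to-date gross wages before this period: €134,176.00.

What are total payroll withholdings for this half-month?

Regional Income Tax: taxable = €5,940.00 − 2×€120.00 = €5,700.00
  €418.00 + 17.78% × (€5,700.00 − €3,800.00) = €418.00 + 17.78% × €1,900.00 = €755.82
Social Insurance: cap €138,280.00 − YTD €134,176.00 = €4,104.00 subject; 1.38% × €4,104.00 = €56.64
Health Levy: 6% × €5,940.00 = €356.40
Total: €755.82 + €56.64 + €356.40 = €1,168.86

€1,168.86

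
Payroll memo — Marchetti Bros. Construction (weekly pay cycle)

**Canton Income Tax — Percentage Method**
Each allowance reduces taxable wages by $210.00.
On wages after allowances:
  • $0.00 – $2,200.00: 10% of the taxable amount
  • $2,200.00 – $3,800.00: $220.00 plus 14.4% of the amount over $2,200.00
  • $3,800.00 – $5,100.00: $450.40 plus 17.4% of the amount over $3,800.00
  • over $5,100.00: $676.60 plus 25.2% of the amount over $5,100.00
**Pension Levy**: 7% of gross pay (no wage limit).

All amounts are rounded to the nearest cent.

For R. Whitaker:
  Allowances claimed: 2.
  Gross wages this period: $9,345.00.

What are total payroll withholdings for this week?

$2,294.65

Canton Income Tax: taxable = $9,345.00 − 2×$210.00 = $8,925.00
  $676.60 + 25.2% × ($8,925.00 − $5,100.00) = $676.60 + 25.2% × $3,825.00 = $1,640.50
Pension Levy: 7% × $9,345.00 = $654.15
Total: $1,640.50 + $654.15 = $2,294.65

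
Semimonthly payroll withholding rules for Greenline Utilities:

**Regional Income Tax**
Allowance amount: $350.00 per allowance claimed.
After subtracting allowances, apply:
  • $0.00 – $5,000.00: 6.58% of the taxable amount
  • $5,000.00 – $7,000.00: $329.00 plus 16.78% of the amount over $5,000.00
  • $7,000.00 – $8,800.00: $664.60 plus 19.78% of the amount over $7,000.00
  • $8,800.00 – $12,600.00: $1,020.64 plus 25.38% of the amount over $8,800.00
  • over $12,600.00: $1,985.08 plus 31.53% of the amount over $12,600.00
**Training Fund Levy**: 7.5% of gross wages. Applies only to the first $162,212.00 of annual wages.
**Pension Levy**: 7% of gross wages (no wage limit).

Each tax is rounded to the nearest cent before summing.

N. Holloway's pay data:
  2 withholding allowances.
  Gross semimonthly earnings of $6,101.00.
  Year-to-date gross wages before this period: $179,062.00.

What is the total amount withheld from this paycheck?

Regional Income Tax: taxable = $6,101.00 − 2×$350.00 = $5,401.00
  $329.00 + 16.78% × ($5,401.00 − $5,000.00) = $329.00 + 16.78% × $401.00 = $396.29
Training Fund Levy: YTD $179,062.00 ≥ cap $162,212.00 → $0.00
Pension Levy: 7% × $6,101.00 = $427.07
Total: $396.29 + $0.00 + $427.07 = $823.36

$823.36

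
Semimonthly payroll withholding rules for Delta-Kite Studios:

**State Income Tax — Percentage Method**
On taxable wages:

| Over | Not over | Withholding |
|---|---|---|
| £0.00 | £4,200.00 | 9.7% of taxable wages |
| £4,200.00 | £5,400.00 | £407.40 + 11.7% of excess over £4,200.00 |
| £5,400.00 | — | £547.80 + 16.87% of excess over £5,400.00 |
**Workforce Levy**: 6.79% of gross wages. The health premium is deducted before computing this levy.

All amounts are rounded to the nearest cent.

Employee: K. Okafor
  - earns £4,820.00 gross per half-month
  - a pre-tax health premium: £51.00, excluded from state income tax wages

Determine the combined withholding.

£797.79

State Income Tax: taxable = £4,820.00 − £51.00 = £4,769.00
  £407.40 + 11.7% × (£4,769.00 − £4,200.00) = £407.40 + 11.7% × £569.00 = £473.97
Workforce Levy: 6.79% × £4,769.00 = £323.82
Total: £473.97 + £323.82 = £797.79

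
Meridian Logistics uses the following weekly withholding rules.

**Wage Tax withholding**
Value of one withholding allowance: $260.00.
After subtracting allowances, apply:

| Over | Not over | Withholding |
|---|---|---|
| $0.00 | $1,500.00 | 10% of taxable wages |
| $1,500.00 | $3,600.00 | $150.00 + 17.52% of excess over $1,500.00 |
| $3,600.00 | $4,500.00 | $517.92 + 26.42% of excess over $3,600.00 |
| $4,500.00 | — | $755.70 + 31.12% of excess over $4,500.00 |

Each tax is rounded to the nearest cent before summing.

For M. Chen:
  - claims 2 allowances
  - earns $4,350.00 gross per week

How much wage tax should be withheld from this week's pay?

$578.69

Wage Tax: taxable = $4,350.00 − 2×$260.00 = $3,830.00
  $517.92 + 26.42% × ($3,830.00 − $3,600.00) = $517.92 + 26.42% × $230.00 = $578.69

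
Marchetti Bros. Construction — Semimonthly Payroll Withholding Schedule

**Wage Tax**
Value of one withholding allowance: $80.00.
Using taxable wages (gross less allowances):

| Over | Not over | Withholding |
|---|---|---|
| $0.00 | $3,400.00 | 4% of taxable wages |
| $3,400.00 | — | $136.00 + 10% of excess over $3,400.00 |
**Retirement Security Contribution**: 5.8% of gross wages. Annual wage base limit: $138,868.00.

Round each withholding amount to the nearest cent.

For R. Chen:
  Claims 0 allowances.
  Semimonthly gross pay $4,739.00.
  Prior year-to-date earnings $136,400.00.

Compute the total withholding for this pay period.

Wage Tax: taxable = $4,739.00
  $136.00 + 10% × ($4,739.00 − $3,400.00) = $136.00 + 10% × $1,339.00 = $269.90
Retirement Security Contribution: cap $138,868.00 − YTD $136,400.00 = $2,468.00 subject; 5.8% × $2,468.00 = $143.14
Total: $269.90 + $143.14 = $413.04

$413.04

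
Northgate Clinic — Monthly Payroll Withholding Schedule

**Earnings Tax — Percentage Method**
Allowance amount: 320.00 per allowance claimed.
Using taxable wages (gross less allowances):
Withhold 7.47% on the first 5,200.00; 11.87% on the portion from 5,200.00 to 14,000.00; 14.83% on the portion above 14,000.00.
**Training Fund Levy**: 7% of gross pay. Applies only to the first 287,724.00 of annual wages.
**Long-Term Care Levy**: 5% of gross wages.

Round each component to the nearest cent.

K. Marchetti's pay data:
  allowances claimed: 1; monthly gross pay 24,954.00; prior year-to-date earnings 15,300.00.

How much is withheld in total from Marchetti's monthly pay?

6,004.50

Earnings Tax: taxable = 24,954.00 − 1×320.00 = 24,634.00
  1,433.00 + 14.83% × (24,634.00 − 14,000.00) = 1,433.00 + 14.83% × 10,634.00 = 3,010.02
Training Fund Levy: 7% × 24,954.00 = 1,746.78
Long-Term Care Levy: 5% × 24,954.00 = 1,247.70
Total: 3,010.02 + 1,746.78 + 1,247.70 = 6,004.50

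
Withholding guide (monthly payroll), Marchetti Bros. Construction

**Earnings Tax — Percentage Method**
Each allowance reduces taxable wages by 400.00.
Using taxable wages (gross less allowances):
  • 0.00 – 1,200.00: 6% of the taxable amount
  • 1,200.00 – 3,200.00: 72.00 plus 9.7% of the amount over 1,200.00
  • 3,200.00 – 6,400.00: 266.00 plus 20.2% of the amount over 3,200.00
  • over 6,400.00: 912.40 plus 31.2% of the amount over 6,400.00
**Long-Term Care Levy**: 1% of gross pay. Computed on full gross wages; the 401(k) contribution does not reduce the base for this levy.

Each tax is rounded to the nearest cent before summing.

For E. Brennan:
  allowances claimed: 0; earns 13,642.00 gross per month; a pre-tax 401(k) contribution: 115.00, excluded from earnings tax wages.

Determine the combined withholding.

Earnings Tax: taxable = 13,642.00 − 115.00 = 13,527.00
  912.40 + 31.2% × (13,527.00 − 6,400.00) = 912.40 + 31.2% × 7,127.00 = 3,136.02
Long-Term Care Levy: 1% × 13,642.00 = 136.42
Total: 3,136.02 + 136.42 = 3,272.44

3,272.44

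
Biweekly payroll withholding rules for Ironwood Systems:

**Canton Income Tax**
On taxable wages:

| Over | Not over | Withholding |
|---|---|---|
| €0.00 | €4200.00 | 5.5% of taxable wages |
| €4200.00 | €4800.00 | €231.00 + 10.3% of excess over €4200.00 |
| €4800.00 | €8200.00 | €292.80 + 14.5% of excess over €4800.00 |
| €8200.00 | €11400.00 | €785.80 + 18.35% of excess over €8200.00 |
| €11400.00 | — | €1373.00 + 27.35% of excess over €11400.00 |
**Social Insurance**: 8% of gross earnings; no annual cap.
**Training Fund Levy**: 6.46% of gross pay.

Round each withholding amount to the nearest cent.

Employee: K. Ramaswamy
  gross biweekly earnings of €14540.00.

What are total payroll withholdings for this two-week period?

Canton Income Tax: taxable = €14540.00
  €1373.00 + 27.35% × (€14540.00 − €11400.00) = €1373.00 + 27.35% × €3140.00 = €2231.79
Social Insurance: 8% × €14540.00 = €1163.20
Training Fund Levy: 6.46% × €14540.00 = €939.28
Total: €2231.79 + €1163.20 + €939.28 = €4334.27

€4334.27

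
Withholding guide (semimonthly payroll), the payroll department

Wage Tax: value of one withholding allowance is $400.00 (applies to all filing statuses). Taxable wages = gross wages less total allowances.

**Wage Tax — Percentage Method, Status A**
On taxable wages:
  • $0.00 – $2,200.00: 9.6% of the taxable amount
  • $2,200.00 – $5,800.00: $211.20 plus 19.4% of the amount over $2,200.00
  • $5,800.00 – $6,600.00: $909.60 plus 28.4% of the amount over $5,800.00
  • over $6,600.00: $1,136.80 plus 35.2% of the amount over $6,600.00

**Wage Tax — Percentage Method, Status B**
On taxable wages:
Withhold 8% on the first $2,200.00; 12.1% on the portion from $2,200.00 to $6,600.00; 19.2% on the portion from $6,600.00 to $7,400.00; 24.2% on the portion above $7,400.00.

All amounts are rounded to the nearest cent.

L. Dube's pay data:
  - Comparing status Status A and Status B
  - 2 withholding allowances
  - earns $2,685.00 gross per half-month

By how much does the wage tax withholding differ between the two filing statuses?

$30.16

Wage Tax (Status A): taxable = $2,685.00 − 2×$400.00 = $1,885.00
  9.6% × $1,885.00 = $180.96
Wage Tax (Status B): taxable = $2,685.00 − 2×$400.00 = $1,885.00
  8% × $1,885.00 = $150.80
Difference: |$180.96 − $150.80| = $30.16 (higher under Status A)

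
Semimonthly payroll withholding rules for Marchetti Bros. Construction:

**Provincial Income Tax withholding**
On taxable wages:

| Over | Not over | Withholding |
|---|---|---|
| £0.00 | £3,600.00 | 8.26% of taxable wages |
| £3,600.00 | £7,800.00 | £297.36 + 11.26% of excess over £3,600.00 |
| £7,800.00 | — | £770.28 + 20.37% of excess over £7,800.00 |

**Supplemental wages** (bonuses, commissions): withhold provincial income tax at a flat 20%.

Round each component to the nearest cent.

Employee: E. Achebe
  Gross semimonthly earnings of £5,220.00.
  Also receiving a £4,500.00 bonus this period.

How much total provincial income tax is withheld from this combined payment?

Provincial Income Tax: taxable = £5,220.00
  £297.36 + 11.26% × (£5,220.00 − £3,600.00) = £297.36 + 11.26% × £1,620.00 = £479.77
Supplemental (20% flat on bonus): 20% × £4,500.00 = £900.00
Total provincial income tax: £479.77 + £900.00 = £1,379.77

£1,379.77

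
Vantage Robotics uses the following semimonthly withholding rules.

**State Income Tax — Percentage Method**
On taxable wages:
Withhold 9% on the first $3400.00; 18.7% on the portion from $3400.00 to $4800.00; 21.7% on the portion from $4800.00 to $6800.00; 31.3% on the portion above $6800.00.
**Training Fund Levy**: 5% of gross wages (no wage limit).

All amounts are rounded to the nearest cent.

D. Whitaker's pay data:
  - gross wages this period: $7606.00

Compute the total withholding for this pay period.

State Income Tax: taxable = $7606.00
  $1001.80 + 31.3% × ($7606.00 − $6800.00) = $1001.80 + 31.3% × $806.00 = $1254.08
Training Fund Levy: 5% × $7606.00 = $380.30
Total: $1254.08 + $380.30 = $1634.38

$1634.38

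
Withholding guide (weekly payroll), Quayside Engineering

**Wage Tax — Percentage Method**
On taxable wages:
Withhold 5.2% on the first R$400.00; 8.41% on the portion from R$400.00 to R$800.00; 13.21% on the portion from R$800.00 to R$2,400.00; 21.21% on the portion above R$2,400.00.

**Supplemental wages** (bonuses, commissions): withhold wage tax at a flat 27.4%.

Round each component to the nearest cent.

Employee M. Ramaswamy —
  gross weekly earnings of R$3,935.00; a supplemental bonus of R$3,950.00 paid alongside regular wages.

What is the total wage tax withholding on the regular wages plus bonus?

R$1,673.67

Wage Tax: taxable = R$3,935.00
  R$265.80 + 21.21% × (R$3,935.00 − R$2,400.00) = R$265.80 + 21.21% × R$1,535.00 = R$591.37
Supplemental (27.4% flat on bonus): 27.4% × R$3,950.00 = R$1,082.30
Total wage tax: R$591.37 + R$1,082.30 = R$1,673.67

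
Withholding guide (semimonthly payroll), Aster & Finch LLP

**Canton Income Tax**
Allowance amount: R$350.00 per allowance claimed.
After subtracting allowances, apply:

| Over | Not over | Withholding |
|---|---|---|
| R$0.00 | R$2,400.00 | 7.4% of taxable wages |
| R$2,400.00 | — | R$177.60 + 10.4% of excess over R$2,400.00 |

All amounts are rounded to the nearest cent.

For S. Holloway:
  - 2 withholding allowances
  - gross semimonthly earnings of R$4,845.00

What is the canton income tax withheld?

Canton Income Tax: taxable = R$4,845.00 − 2×R$350.00 = R$4,145.00
  R$177.60 + 10.4% × (R$4,145.00 − R$2,400.00) = R$177.60 + 10.4% × R$1,745.00 = R$359.08

R$359.08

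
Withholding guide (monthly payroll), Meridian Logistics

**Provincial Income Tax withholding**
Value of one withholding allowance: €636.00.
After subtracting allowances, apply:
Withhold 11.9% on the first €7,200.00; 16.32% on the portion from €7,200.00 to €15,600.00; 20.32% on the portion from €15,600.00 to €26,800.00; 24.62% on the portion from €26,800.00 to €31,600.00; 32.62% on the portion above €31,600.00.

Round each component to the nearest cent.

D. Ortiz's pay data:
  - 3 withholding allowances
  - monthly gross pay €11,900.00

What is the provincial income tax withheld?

Provincial Income Tax: taxable = €11,900.00 − 3×€636.00 = €9,992.00
  €856.80 + 16.32% × (€9,992.00 − €7,200.00) = €856.80 + 16.32% × €2,792.00 = €1,312.45

€1,312.45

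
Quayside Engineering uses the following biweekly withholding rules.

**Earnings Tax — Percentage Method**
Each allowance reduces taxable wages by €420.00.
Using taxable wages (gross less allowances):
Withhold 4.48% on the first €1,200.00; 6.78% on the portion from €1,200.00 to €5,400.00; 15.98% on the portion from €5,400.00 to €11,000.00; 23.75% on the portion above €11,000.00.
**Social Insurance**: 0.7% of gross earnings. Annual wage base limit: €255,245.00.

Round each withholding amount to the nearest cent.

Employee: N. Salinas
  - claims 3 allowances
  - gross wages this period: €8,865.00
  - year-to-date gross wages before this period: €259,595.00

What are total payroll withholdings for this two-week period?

Earnings Tax: taxable = €8,865.00 − 3×€420.00 = €7,605.00
  €338.52 + 15.98% × (€7,605.00 − €5,400.00) = €338.52 + 15.98% × €2,205.00 = €690.88
Social Insurance: YTD €259,595.00 ≥ cap €255,245.00 → €0.00
Total: €690.88 + €0.00 = €690.88

€690.88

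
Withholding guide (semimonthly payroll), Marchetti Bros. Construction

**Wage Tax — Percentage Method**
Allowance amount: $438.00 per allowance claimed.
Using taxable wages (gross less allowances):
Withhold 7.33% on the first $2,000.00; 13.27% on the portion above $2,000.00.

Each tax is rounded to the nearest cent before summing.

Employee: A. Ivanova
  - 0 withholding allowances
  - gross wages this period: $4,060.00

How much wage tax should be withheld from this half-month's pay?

Wage Tax: taxable = $4,060.00
  $146.60 + 13.27% × ($4,060.00 − $2,000.00) = $146.60 + 13.27% × $2,060.00 = $419.96

$419.96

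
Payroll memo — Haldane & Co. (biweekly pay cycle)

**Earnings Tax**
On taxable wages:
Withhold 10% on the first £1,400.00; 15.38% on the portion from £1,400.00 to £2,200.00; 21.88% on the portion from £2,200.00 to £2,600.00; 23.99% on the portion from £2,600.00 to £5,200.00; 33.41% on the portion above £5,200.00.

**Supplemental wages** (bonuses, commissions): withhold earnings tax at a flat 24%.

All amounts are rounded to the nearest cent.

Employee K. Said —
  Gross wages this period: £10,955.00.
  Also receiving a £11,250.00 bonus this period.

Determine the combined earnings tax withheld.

Earnings Tax: taxable = £10,955.00
  £974.30 + 33.41% × (£10,955.00 − £5,200.00) = £974.30 + 33.41% × £5,755.00 = £2,897.05
Supplemental (24% flat on bonus): 24% × £11,250.00 = £2,700.00
Total earnings tax: £2,897.05 + £2,700.00 = £5,597.05

£5,597.05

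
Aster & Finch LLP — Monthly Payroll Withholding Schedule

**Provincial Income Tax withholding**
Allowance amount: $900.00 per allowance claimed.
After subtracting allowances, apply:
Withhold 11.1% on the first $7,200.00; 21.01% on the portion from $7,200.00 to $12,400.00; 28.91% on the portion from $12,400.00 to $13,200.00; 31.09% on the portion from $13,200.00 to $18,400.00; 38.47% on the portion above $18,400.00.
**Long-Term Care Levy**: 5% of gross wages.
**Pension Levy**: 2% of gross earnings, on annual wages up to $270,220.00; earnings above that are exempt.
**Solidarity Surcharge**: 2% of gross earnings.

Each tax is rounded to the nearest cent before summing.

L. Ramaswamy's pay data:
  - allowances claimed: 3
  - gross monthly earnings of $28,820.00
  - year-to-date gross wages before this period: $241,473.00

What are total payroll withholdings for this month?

$9,301.90

Provincial Income Tax: taxable = $28,820.00 − 3×$900.00 = $26,120.00
  $3,739.68 + 38.47% × ($26,120.00 − $18,400.00) = $3,739.68 + 38.47% × $7,720.00 = $6,709.56
Long-Term Care Levy: 5% × $28,820.00 = $1,441.00
Pension Levy: cap $270,220.00 − YTD $241,473.00 = $28,747.00 subject; 2% × $28,747.00 = $574.94
Solidarity Surcharge: 2% × $28,820.00 = $576.40
Total: $6,709.56 + $1,441.00 + $574.94 + $576.40 = $9,301.90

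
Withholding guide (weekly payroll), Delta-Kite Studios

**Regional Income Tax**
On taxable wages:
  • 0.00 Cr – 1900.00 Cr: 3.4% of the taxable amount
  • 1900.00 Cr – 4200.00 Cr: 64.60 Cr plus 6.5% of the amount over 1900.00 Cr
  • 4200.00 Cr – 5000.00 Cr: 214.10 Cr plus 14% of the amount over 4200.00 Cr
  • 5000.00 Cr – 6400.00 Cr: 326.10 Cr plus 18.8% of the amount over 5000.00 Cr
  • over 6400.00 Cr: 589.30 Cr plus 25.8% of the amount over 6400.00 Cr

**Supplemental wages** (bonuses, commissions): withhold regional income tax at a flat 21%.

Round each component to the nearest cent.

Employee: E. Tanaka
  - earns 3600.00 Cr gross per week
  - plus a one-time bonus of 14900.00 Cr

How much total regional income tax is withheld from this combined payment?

Regional Income Tax: taxable = 3600.00 Cr
  64.60 Cr + 6.5% × (3600.00 Cr − 1900.00 Cr) = 64.60 Cr + 6.5% × 1700.00 Cr = 175.10 Cr
Supplemental (21% flat on bonus): 21% × 14900.00 Cr = 3129.00 Cr
Total regional income tax: 175.10 Cr + 3129.00 Cr = 3304.10 Cr

3304.10 Cr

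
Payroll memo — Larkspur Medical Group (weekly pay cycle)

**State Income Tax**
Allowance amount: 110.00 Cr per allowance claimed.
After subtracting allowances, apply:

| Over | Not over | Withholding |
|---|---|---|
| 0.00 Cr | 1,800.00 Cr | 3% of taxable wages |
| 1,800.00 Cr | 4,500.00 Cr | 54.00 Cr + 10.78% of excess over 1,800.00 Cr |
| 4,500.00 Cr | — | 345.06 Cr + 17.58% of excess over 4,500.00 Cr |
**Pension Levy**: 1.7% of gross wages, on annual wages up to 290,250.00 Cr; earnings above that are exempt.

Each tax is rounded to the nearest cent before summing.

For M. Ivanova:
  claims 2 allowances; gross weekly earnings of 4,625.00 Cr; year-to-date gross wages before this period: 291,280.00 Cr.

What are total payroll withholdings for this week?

State Income Tax: taxable = 4,625.00 Cr − 2×110.00 Cr = 4,405.00 Cr
  54.00 Cr + 10.78% × (4,405.00 Cr − 1,800.00 Cr) = 54.00 Cr + 10.78% × 2,605.00 Cr = 334.82 Cr
Pension Levy: YTD 291,280.00 Cr ≥ cap 290,250.00 Cr → 0.00 Cr
Total: 334.82 Cr + 0.00 Cr = 334.82 Cr

334.82 Cr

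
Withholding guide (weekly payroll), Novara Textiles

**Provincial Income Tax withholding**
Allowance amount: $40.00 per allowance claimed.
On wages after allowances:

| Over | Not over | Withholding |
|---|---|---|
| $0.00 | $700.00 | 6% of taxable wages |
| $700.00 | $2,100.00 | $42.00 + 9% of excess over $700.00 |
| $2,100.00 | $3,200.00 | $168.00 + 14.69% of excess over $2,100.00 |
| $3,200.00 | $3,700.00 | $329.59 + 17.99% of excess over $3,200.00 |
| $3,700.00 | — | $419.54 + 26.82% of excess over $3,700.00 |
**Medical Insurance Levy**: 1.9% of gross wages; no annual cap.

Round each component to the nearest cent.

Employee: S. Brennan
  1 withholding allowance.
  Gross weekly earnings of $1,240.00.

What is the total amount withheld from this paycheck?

$110.56

Provincial Income Tax: taxable = $1,240.00 − 1×$40.00 = $1,200.00
  $42.00 + 9% × ($1,200.00 − $700.00) = $42.00 + 9% × $500.00 = $87.00
Medical Insurance Levy: 1.9% × $1,240.00 = $23.56
Total: $87.00 + $23.56 = $110.56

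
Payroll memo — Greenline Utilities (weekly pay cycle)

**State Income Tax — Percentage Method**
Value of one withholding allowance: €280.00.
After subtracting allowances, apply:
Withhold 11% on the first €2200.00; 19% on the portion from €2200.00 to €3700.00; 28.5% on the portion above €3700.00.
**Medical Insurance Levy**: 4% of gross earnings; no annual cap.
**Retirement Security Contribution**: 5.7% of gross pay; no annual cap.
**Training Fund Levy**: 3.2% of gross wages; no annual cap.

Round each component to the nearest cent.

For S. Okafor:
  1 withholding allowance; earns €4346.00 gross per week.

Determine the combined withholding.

€1191.94

State Income Tax: taxable = €4346.00 − 1×€280.00 = €4066.00
  €527.00 + 28.5% × (€4066.00 − €3700.00) = €527.00 + 28.5% × €366.00 = €631.31
Medical Insurance Levy: 4% × €4346.00 = €173.84
Retirement Security Contribution: 5.7% × €4346.00 = €247.72
Training Fund Levy: 3.2% × €4346.00 = €139.07
Total: €631.31 + €173.84 + €247.72 + €139.07 = €1191.94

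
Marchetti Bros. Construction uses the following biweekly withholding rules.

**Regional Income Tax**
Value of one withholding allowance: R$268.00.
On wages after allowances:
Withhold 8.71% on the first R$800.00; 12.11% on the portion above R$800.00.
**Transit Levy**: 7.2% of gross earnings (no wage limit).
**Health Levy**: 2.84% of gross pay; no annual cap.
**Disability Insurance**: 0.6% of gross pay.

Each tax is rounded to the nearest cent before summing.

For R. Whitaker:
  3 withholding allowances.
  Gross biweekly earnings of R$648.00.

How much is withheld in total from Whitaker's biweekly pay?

R$68.95

Regional Income Tax: taxable = R$648.00 − 3×R$268.00 = R$-156.00
  Taxable ≤ 0 → R$0.00
Transit Levy: 7.2% × R$648.00 = R$46.66
Health Levy: 2.84% × R$648.00 = R$18.40
Disability Insurance: 0.6% × R$648.00 = R$3.89
Total: R$0.00 + R$46.66 + R$18.40 + R$3.89 = R$68.95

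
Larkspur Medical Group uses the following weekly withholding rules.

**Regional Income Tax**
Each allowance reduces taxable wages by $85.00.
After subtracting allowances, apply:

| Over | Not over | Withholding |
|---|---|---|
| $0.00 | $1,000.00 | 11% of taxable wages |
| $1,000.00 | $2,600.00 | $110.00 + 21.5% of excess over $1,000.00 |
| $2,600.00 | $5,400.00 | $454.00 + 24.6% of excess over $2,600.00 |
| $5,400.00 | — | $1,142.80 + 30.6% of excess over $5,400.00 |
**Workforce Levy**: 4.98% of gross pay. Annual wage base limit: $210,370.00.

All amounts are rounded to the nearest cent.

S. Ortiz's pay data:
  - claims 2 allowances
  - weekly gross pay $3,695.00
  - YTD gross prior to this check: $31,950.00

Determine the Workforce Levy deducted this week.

Workforce Levy: 4.98% × $3,695.00 = $184.01

$184.01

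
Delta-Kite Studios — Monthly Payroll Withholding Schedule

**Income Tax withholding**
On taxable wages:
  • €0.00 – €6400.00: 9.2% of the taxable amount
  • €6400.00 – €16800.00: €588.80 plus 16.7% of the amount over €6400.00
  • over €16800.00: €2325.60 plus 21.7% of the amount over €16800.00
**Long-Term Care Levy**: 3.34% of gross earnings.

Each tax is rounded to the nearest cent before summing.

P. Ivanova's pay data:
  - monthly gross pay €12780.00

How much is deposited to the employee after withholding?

Income Tax: taxable = €12780.00
  €588.80 + 16.7% × (€12780.00 − €6400.00) = €588.80 + 16.7% × €6380.00 = €1654.26
Long-Term Care Levy: 3.34% × €12780.00 = €426.85
Total withheld: €1654.26 + €426.85 = €2081.11
Net pay: €12780.00 − €2081.11 = €10698.89

€10698.89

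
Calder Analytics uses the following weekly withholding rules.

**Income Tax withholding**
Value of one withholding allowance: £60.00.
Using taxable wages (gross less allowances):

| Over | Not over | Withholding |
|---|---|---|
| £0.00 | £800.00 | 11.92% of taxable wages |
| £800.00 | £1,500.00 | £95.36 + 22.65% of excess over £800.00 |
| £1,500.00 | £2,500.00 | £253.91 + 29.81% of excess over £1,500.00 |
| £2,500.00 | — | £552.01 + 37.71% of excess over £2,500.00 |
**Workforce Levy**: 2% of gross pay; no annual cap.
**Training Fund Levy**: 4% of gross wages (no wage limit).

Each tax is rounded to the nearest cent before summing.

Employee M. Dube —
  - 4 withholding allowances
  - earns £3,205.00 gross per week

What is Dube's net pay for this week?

Income Tax: taxable = £3,205.00 − 4×£60.00 = £2,965.00
  £552.01 + 37.71% × (£2,965.00 − £2,500.00) = £552.01 + 37.71% × £465.00 = £727.36
Workforce Levy: 2% × £3,205.00 = £64.10
Training Fund Levy: 4% × £3,205.00 = £128.20
Total withheld: £727.36 + £64.10 + £128.20 = £919.66
Net pay: £3,205.00 − £919.66 = £2,285.34

£2,285.34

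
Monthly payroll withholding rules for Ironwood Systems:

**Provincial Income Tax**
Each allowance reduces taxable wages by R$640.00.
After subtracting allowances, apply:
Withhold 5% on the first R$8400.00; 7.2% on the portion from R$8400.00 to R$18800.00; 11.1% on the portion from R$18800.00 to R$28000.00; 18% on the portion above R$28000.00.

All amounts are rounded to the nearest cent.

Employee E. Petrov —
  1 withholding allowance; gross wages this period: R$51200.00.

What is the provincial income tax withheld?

R$6250.80

Provincial Income Tax: taxable = R$51200.00 − 1×R$640.00 = R$50560.00
  R$2190.00 + 18% × (R$50560.00 − R$28000.00) = R$2190.00 + 18% × R$22560.00 = R$6250.80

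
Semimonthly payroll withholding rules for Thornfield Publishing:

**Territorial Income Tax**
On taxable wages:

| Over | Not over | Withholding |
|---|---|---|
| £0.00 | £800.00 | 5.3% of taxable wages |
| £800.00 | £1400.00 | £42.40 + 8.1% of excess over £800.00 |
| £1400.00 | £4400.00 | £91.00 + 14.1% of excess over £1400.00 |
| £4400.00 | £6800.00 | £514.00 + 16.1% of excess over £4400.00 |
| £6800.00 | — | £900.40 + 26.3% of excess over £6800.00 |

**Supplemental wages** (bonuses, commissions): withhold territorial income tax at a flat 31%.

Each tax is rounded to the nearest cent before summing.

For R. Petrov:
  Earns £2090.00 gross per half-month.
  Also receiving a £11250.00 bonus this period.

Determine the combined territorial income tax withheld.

Territorial Income Tax: taxable = £2090.00
  £91.00 + 14.1% × (£2090.00 − £1400.00) = £91.00 + 14.1% × £690.00 = £188.29
Supplemental (31% flat on bonus): 31% × £11250.00 = £3487.50
Total territorial income tax: £188.29 + £3487.50 = £3675.79

£3675.79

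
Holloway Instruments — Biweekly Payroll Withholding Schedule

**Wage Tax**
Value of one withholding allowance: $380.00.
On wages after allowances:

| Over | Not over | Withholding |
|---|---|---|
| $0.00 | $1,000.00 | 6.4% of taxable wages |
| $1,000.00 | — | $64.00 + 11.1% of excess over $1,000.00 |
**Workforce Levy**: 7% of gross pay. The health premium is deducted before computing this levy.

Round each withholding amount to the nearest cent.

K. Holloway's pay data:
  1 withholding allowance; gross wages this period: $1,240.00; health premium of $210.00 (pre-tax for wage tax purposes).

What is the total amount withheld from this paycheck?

Wage Tax: taxable = $1,240.00 − $210.00 − 1×$380.00 = $650.00
  6.4% × $650.00 = $41.60
Workforce Levy: 7% × $1,030.00 = $72.10
Total: $41.60 + $72.10 = $113.70

$113.70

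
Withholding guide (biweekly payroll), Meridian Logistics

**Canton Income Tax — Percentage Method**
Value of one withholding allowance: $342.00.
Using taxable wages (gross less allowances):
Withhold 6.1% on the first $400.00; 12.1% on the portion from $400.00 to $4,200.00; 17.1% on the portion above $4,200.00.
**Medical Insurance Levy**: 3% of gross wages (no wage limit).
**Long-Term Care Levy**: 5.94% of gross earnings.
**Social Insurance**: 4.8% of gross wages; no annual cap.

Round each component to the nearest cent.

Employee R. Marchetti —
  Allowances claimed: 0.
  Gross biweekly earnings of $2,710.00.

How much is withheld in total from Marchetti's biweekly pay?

$676.26

Canton Income Tax: taxable = $2,710.00
  $24.40 + 12.1% × ($2,710.00 − $400.00) = $24.40 + 12.1% × $2,310.00 = $303.91
Medical Insurance Levy: 3% × $2,710.00 = $81.30
Long-Term Care Levy: 5.94% × $2,710.00 = $160.97
Social Insurance: 4.8% × $2,710.00 = $130.08
Total: $303.91 + $81.30 + $160.97 + $130.08 = $676.26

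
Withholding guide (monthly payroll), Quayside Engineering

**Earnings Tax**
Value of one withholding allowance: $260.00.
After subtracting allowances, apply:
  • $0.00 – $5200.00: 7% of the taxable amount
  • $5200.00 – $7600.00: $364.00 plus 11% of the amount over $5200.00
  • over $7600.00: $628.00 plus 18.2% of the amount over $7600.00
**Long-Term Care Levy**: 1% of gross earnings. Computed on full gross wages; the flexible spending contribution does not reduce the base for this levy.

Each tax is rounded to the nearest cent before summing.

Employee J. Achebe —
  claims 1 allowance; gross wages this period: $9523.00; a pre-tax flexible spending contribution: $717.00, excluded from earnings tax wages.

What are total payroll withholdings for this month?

Earnings Tax: taxable = $9523.00 − $717.00 − 1×$260.00 = $8546.00
  $628.00 + 18.2% × ($8546.00 − $7600.00) = $628.00 + 18.2% × $946.00 = $800.17
Long-Term Care Levy: 1% × $9523.00 = $95.23
Total: $800.17 + $95.23 = $895.40

$895.40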